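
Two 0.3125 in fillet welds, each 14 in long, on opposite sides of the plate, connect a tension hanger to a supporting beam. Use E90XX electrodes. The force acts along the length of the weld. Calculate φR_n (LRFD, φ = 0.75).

E90XX → F_EXX = 90 ksi.
Effective throat t_e = 0.707 × 0.3125 = 0.2209 in.
Total length L = 28 in; A_we = 0.2209 × 28 = 6.186 in².
F_nw = 0.6 F_EXX = 0.6 × 90 = 54 ksi.
φR_n = 0.75 × 54 × 6.186 = 250.5 kips.

φR_n ≈ 251 kips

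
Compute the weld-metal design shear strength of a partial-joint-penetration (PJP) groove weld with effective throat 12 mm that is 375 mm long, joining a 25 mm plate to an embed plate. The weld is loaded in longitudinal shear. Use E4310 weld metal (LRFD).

E43XX → F_EXX = 430 MPa.
Effective throat (given) t_e = 12 mm.
A_we = 12 × 375 = 4500 mm².
F_nw = 0.6 F_EXX = 258 MPa.
φR_n = 0.75 × 258 × 4500 × 10⁻³ = 870.8 kN.

φR_n ≈ 871 kN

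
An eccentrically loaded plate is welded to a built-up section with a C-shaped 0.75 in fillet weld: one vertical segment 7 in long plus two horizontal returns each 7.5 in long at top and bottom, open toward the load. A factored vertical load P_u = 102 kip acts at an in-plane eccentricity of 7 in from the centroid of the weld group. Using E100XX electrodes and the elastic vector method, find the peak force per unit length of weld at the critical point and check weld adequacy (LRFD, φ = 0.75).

f_max ≈ 16.4 kip/in; adequate

E100XX → F_EXX = 100 ksi.
Total weld length L_w = 22 in. Treat welds as unit-width lines.
Centroid: x̄ = 2×7.5×3.75 / 22 = 2.557 in from the vertical weld.
Polar moment about centroid: J = I_x + I_y = [7³/12 + 2×7.5×3.5²] + [7×2.557² + 2(7.5³/12 + 7.5×1.193²)] = 349.8 in³.
Direct shear f_v = P/L_w = 102 / 22 = 4.636 kip/in (vertical).
Torsion M = P·e = 102 × 7 = 714 kip·in.
Critical point at (x, y) = (4.943, 3.5) from centroid. f_tx = M·y/J = 7.145 kip/in; f_ty = M·x/J = 10.09 kip/in.
Resultant f_max = √[f_tx² + (f_v + f_ty)²] = √[7.145² + (4.636 + 10.09)²] = 16.37 kip/in.
Capacity per unit length: φr_n = 0.75 × 0.6 × 100 × (0.707 × 0.75) = 23.86 kip/in.
16.37 ≤ 23.86 → adequate.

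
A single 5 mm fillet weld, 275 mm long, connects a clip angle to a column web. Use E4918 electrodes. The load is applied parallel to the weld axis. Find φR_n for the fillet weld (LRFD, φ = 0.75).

E49XX → F_EXX = 490 MPa.
Effective throat t_e = 0.707 × 5 = 3.535 mm.
Total length L = 275 mm; A_we = 3.535 × 275 = 972.1 mm².
F_nw = 0.6 F_EXX = 0.6 × 490 = 294 MPa.
φR_n = 0.75 × 294 × 972.1 × 10⁻³ = 214.4 kN.

φR_n ≈ 214 kN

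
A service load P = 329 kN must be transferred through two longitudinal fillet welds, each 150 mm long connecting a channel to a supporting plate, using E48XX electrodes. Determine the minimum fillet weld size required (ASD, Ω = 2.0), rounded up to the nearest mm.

w = 11 mm

E48XX → F_EXX = 480 MPa.
Total weld length L = 300 mm.
Required throat t_e = P × Ω / (0.6 F_EXX × L) = 329 × 2.0 / (0.6 × 480 × 300 × 10⁻³) = 7.616 mm.
Required leg w = t_e / 0.707 = 10.77 mm → use 11 mm.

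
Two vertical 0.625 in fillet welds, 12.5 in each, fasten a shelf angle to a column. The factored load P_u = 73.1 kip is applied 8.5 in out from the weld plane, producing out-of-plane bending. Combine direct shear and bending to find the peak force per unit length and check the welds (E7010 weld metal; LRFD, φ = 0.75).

f_max ≈ 12.3 kip/in; adequate

E70XX → F_EXX = 70 ksi.
L_w = 2 × 12.5 = 25 in; section modulus (unit throat) S = 2 × L²/6 = 52.08 in².
Direct shear f_v = P/L_w = 73.1/25 = 2.924 kip/in.
Moment M = P × e = 73.1 × 8.5 = 621.35 kip·in; bending f_b = M/S = 11.93 kip/in.
f_max = √(f_v² + f_b²) = √(2.924² + 11.93²) = 12.28 kip/in.
φr_n = 0.75 × 0.6 × 70 × (0.707 × 0.625) = 13.92 kip/in → adequate.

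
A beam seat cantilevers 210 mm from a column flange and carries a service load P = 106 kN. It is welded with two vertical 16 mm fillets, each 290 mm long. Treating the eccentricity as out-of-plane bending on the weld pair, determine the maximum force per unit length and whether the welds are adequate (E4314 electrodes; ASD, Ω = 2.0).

E43XX → F_EXX = 430 MPa.
L_w = 2 × 290 = 580 mm; section modulus (unit throat) S = 2 × L²/6 = 28030 mm².
Direct shear f_v = P/L_w = 106×10³/580 = 182.8 N/mm.
Moment M = P × e = 106×10³ × 210 = 22260000 N·mm; bending f_b = M/S = 794.1 N/mm.
f_max = √(f_v² + f_b²) = √(182.8² + 794.1²) = 814.8 N/mm.
r_n/Ω = (1/2.0) × 0.6 × 430 × (0.707 × 16) = 1459 N/mm → adequate.

f_max ≈ 815 N/mm; adequate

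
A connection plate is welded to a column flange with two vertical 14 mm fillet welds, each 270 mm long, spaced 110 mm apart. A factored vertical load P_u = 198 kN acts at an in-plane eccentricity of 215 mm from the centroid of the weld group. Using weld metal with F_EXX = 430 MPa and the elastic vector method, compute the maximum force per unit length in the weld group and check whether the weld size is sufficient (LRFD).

f_max ≈ 1440 N/mm; adequate

Total weld length L_w = 540 mm. Treat welds as unit-width lines.
Polar moment about centroid: J = 2[d³/12 + d(b/2)²] = 2[270³/12 + 270×55²] = 4914000 mm³.
Direct shear f_v = P/L_w = 198×10³ / 540 = 366.7 N/mm (vertical).
Torsion M = P·e = 198×10³ × 215 = 42570000 N·mm.
Critical point at (x, y) = (55, 135) from centroid. f_tx = M·y/J = 1170 N/mm; f_ty = M·x/J = 476.5 N/mm.
Resultant f_max = √[f_tx² + (f_v + f_ty)²] = √[1170² + (366.7 + 476.5)²] = 1442 N/mm.
Capacity per unit length: φr_n = 0.75 × 0.6 × 430 × (0.707 × 14) = 1915 N/mm.
1442 ≤ 1915 → adequate.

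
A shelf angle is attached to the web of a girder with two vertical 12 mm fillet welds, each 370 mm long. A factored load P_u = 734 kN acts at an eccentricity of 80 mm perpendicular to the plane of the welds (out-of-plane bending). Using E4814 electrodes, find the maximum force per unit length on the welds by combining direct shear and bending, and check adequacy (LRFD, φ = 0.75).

E48XX → F_EXX = 480 MPa.
L_w = 2 × 370 = 740 mm; section modulus (unit throat) S = 2 × L²/6 = 45630 mm².
Direct shear f_v = P/L_w = 734×10³/740 = 991.9 N/mm.
Moment M = P × e = 734×10³ × 80 = 58720000 N·mm; bending f_b = M/S = 1287 N/mm.
f_max = √(f_v² + f_b²) = √(991.9² + 1287²) = 1625 N/mm.
φr_n = 0.75 × 0.6 × 480 × (0.707 × 12) = 1833 N/mm → adequate.

f_max ≈ 1620 N/mm; adequate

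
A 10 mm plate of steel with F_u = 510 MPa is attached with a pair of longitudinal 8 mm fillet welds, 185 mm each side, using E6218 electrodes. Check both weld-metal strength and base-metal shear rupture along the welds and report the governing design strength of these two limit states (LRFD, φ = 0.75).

E62XX → F_EXX = 620 MPa.
t_e = 0.707 × 8 = 5.656 mm; L = 370 mm.
Weld metal: φR_n = 0.75 × 0.6 × 620 × 5.656 × 370 × 10⁻³ = 583.9 kN.
Base metal (shear rupture): φR_n = 0.75 × 0.6 × 510 × 10 × 370 × 10⁻³ = 849.2 kN.
Governing: weld metal.

φR_n ≈ 584 kN (weld metal governs)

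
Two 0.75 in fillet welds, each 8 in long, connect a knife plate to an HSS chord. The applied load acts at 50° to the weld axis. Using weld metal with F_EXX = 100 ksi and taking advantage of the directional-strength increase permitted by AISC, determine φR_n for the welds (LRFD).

t_e = 0.707 × 0.75 = 0.5302 in; A_we = 0.5302 × 16 = 8.484 in².
Directional factor: 1.0 + 0.5 sin^1.5(50°) = 1.335.
F_nw = 0.6 × 100 × 1.335 = 80.11 ksi.
φR_n = 0.75 × 80.11 × 8.484 = 509.8 kips.

φR_n ≈ 510 kips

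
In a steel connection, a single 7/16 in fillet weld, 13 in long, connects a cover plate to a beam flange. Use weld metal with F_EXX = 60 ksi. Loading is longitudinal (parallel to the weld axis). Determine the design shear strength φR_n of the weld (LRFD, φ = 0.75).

Effective throat t_e = 0.707 × 0.4375 = 0.3093 in.
Total length L = 13 in; A_we = 0.3093 × 13 = 4.021 in².
F_nw = 0.6 F_EXX = 0.6 × 60 = 36 ksi.
φR_n = 0.75 × 36 × 4.021 = 108.6 kips.

φR_n ≈ 109 kips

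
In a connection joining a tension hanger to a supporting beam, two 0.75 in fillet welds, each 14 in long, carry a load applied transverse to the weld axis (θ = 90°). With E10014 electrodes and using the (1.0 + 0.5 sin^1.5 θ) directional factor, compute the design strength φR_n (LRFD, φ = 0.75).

φR_n ≈ 1000 kips

E100XX → F_EXX = 100 ksi.
t_e = 0.707 × 0.75 = 0.5302 in; A_we = 0.5302 × 28 = 14.85 in².
Directional factor: 1.0 + 0.5 sin^1.5(90°) = 1.5.
F_nw = 0.6 × 100 × 1.5 = 90 ksi.
φR_n = 0.75 × 90 × 14.85 = 1002 kips.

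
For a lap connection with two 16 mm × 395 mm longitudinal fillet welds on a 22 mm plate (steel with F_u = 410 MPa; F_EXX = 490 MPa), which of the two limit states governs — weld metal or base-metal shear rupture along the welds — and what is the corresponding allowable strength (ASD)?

t_e = 0.707 × 16 = 11.31 mm; L = 790 mm.
Weld metal: R_n/Ω = (1/2.0) × 0.6 × 490 × 11.31 × 790 × 10⁻³ = 1314 kN.
Base metal (shear rupture): R_n/Ω = (1/2.0) × 0.6 × 410 × 22 × 790 × 10⁻³ = 2138 kN.
Governing: weld metal.

R_n/Ω ≈ 1310 kN (weld metal governs)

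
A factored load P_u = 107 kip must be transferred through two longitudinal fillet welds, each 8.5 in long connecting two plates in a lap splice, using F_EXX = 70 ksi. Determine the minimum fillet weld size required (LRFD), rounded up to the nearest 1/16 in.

w = 5/16 in

Total weld length L = 17 in.
Required throat t_e = P_u / (φ × 0.6 F_EXX × L) = 107 / (0.75 × 0.6 × 70 × 17) = 0.1998 in.
Required leg w = t_e / 0.707 = 0.2826 in → use 5/16 in.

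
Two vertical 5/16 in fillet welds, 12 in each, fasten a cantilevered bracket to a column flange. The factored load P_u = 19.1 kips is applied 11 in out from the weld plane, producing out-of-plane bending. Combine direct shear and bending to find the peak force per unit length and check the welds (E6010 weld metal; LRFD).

f_max ≈ 4.45 kip/in; adequate

E60XX → F_EXX = 60 ksi.
L_w = 2 × 12 = 24 in; section modulus (unit throat) S = 2 × L²/6 = 48 in².
Direct shear f_v = P/L_w = 19.1/24 = 0.7958 kip/in.
Moment M = P × e = 19.1 × 11 = 210.1 kip·in; bending f_b = M/S = 4.377 kip/in.
f_max = √(f_v² + f_b²) = √(0.7958² + 4.377²) = 4.449 kip/in.
φr_n = 0.75 × 0.6 × 60 × (0.707 × 0.3125) = 5.965 kip/in → adequate.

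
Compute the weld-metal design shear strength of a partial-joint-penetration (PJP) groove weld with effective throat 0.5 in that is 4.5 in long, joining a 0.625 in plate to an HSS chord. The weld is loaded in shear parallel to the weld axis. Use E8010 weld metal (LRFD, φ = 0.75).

E80XX → F_EXX = 80 ksi.
Effective throat (given) t_e = 0.5 in.
A_we = 0.5 × 4.5 = 2.25 in².
F_nw = 0.6 F_EXX = 48 ksi.
φR_n = 0.75 × 48 × 2.25 = 81 kip.

φR_n ≈ 81 kip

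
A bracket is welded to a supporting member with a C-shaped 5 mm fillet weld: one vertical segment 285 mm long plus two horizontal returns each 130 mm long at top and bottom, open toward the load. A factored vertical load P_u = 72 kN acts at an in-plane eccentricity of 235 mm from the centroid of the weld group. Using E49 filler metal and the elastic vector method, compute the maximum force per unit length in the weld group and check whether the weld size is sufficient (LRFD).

E49XX → F_EXX = 490 MPa.
Total weld length L_w = 545 mm. Treat welds as unit-width lines.
Centroid: x̄ = 2×130×65 / 545 = 31.01 mm from the vertical weld.
Polar moment about centroid: J = I_x + I_y = [285³/12 + 2×130×142.5²] + [285×31.01² + 2(130³/12 + 130×33.99²)] = 8149000 mm³.
Direct shear f_v = P/L_w = 72×10³ / 545 = 132.1 N/mm (vertical).
Torsion M = P·e = 72×10³ × 235 = 16920000 N·mm.
Critical point at (x, y) = (98.99, 142.5) from centroid. f_tx = M·y/J = 295.9 N/mm; f_ty = M·x/J = 205.5 N/mm.
Resultant f_max = √[f_tx² + (f_v + f_ty)²] = √[295.9² + (132.1 + 205.5)²] = 448.9 N/mm.
Capacity per unit length: φr_n = 0.75 × 0.6 × 490 × (0.707 × 5) = 779.5 N/mm.
448.9 ≤ 779.5 → adequate.

f_max ≈ 449 N/mm; adequate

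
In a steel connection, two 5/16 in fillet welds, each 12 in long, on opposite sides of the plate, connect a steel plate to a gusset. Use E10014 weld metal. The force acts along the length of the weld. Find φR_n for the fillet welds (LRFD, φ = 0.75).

φR_n ≈ 239 kip

E100XX → F_EXX = 100 ksi.
Effective throat t_e = 0.707 × 0.3125 = 0.2209 in.
Total length L = 24 in; A_we = 0.2209 × 24 = 5.302 in².
F_nw = 0.6 F_EXX = 0.6 × 100 = 60 ksi.
φR_n = 0.75 × 60 × 5.302 = 238.6 kip.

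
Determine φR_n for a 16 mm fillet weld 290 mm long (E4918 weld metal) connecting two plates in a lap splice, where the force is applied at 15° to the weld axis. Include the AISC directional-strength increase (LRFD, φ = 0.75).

E49XX → F_EXX = 490 MPa.
t_e = 0.707 × 16 = 11.31 mm; A_we = 11.31 × 290 = 3280 mm².
Directional factor: 1.0 + 0.5 sin^1.5(15°) = 1.066.
F_nw = 0.6 × 490 × 1.066 = 313.4 MPa.
φR_n = 0.75 × 313.4 × 3280 × 10⁻³ = 771 kN.

φR_n ≈ 771 kN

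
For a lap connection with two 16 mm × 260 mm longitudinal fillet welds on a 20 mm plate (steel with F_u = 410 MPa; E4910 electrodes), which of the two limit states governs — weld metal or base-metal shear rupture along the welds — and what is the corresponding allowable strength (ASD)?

E49XX → F_EXX = 490 MPa.
t_e = 0.707 × 16 = 11.31 mm; L = 520 mm.
Weld metal: R_n/Ω = (1/2.0) × 0.6 × 490 × 11.31 × 520 × 10⁻³ = 864.7 kN.
Base metal (shear rupture): R_n/Ω = (1/2.0) × 0.6 × 410 × 20 × 520 × 10⁻³ = 1279 kN.
Governing: weld metal.

R_n/Ω ≈ 865 kN (weld metal governs)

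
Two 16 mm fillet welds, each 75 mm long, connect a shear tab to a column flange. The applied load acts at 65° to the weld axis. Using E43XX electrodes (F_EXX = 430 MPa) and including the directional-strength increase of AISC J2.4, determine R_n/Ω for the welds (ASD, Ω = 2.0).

R_n/Ω ≈ 313 kN

t_e = 0.707 × 16 = 11.31 mm; A_we = 11.31 × 150 = 1697 mm².
Directional factor: 1.0 + 0.5 sin^1.5(65°) = 1.431.
F_nw = 0.6 × 430 × 1.431 = 369.3 MPa.
R_n/Ω = (369.3 × 1697) / 2.0 × 10⁻³ = 313.3 kN.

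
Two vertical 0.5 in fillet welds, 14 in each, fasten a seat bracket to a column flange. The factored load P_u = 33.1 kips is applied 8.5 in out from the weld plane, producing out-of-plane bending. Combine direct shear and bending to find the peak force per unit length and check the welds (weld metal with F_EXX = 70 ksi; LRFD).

f_max ≈ 4.47 kip/in; adequate

L_w = 2 × 14 = 28 in; section modulus (unit throat) S = 2 × L²/6 = 65.33 in².
Direct shear f_v = P/L_w = 33.1/28 = 1.182 kip/in.
Moment M = P × e = 33.1 × 8.5 = 281.35 kip·in; bending f_b = M/S = 4.306 kip/in.
f_max = √(f_v² + f_b²) = √(1.182² + 4.306²) = 4.466 kip/in.
φr_n = 0.75 × 0.6 × 70 × (0.707 × 0.5) = 11.14 kip/in → adequate.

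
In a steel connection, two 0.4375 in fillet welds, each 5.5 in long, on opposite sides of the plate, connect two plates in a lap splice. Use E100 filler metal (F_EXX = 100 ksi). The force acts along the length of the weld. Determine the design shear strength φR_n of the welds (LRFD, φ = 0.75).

Effective throat t_e = 0.707 × 0.4375 = 0.3093 in.
Total length L = 11 in; A_we = 0.3093 × 11 = 3.402 in².
F_nw = 0.6 F_EXX = 0.6 × 100 = 60 ksi.
φR_n = 0.75 × 60 × 3.402 = 153.1 kips.

φR_n ≈ 153 kips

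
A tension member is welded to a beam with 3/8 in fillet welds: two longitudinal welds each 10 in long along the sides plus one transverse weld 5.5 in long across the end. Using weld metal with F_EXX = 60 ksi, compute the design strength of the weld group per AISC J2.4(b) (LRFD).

t_e = 0.707 × 0.375 = 0.2651 in.
R_nwl = 0.6 × 60 × 0.2651 × 20 = 190.9 kips (longitudinal, 2 welds).
R_nwt = 0.6 × 60 × 0.2651 × 5.5 = 52.49 kips (transverse, base value).
(i) R_nwl + R_nwt = 243.4 kips; (ii) 0.85 R_nwl + 1.5 R_nwt = 241 kips.
R_n = max = 243.4 kips [governs: (i)]; φR_n = 182.5 kips.

φR_n ≈ 183 kips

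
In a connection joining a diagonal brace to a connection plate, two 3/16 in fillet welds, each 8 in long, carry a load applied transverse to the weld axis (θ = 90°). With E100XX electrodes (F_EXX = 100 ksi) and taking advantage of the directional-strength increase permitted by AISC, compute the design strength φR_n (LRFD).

t_e = 0.707 × 0.1875 = 0.1326 in; A_we = 0.1326 × 16 = 2.121 in².
Directional factor: 1.0 + 0.5 sin^1.5(90°) = 1.5.
F_nw = 0.6 × 100 × 1.5 = 90 ksi.
φR_n = 0.75 × 90 × 2.121 = 143.2 kip.

φR_n ≈ 143 kip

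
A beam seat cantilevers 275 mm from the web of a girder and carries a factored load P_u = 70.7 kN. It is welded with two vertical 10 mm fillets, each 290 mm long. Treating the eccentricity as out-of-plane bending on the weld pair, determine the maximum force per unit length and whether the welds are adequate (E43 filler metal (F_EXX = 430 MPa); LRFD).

L_w = 2 × 290 = 580 mm; section modulus (unit throat) S = 2 × L²/6 = 28030 mm².
Direct shear f_v = P/L_w = 70.7×10³/580 = 121.9 N/mm.
Moment M = P × e = 70.7×10³ × 275 = 19442000 N·mm; bending f_b = M/S = 693.5 N/mm.
f_max = √(f_v² + f_b²) = √(121.9² + 693.5²) = 704.2 N/mm.
φr_n = 0.75 × 0.6 × 430 × (0.707 × 10) = 1368 N/mm → adequate.

f_max ≈ 704 N/mm; adequate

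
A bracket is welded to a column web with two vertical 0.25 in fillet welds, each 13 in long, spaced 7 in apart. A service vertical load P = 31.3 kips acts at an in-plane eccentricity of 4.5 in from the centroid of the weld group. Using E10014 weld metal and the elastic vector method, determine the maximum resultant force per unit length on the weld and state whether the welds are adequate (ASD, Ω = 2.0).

f_max ≈ 2.34 kip/in; adequate

E100XX → F_EXX = 100 ksi.
Total weld length L_w = 26 in. Treat welds as unit-width lines.
Polar moment about centroid: J = 2[d³/12 + d(b/2)²] = 2[13³/12 + 13×3.5²] = 684.7 in³.
Direct shear f_v = P/L_w = 31.3 / 26 = 1.204 kip/in (vertical).
Torsion M = P·e = 31.3 × 4.5 = 140.85 kip·in.
Critical point at (x, y) = (3.5, 6.5) from centroid. f_tx = M·y/J = 1.337 kip/in; f_ty = M·x/J = 0.72 kip/in.
Resultant f_max = √[f_tx² + (f_v + f_ty)²] = √[1.337² + (1.204 + 0.72)²] = 2.343 kip/in.
Capacity per unit length: r_n/Ω = (1/2.0) × 0.6 × 100 × (0.707 × 0.25) = 5.302 kip/in.
2.343 ≤ 5.302 → adequate.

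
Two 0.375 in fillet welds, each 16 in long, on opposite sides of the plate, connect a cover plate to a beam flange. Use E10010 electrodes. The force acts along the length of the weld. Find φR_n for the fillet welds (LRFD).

E100XX → F_EXX = 100 ksi.
Effective throat t_e = 0.707 × 0.375 = 0.2651 in.
Total length L = 32 in; A_we = 0.2651 × 32 = 8.484 in².
F_nw = 0.6 F_EXX = 0.6 × 100 = 60 ksi.
φR_n = 0.75 × 60 × 8.484 = 381.8 kips.

φR_n ≈ 382 kips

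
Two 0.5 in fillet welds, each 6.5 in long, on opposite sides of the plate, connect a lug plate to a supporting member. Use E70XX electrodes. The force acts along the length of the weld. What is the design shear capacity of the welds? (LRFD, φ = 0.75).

E70XX → F_EXX = 70 ksi.
Effective throat t_e = 0.707 × 0.5 = 0.3535 in.
Total length L = 13 in; A_we = 0.3535 × 13 = 4.595 in².
F_nw = 0.6 F_EXX = 0.6 × 70 = 42 ksi.
φR_n = 0.75 × 42 × 4.595 = 144.8 kip.

φR_n ≈ 145 kip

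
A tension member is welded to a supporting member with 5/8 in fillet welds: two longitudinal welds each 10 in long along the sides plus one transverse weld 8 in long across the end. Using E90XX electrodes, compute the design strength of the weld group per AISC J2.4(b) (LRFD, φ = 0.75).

E90XX → F_EXX = 90 ksi.
t_e = 0.707 × 0.625 = 0.4419 in.
R_nwl = 0.6 × 90 × 0.4419 × 20 = 477.2 kip (longitudinal, 2 welds).
R_nwt = 0.6 × 90 × 0.4419 × 8 = 190.9 kip (transverse, base value).
(i) R_nwl + R_nwt = 668.1 kip; (ii) 0.85 R_nwl + 1.5 R_nwt = 692 kip.
R_n = max = 692 kip [governs: (ii)]; φR_n = 519 kip.

φR_n ≈ 519 kip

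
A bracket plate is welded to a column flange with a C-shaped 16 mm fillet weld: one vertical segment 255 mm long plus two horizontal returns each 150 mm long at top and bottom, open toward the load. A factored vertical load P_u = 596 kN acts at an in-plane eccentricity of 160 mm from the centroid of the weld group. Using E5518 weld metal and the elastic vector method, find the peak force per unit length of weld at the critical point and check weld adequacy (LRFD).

f_max ≈ 2920 N/mm; NOT adequate

E55XX → F_EXX = 550 MPa.
Total weld length L_w = 555 mm. Treat welds as unit-width lines.
Centroid: x̄ = 2×150×75 / 555 = 40.54 mm from the vertical weld.
Polar moment about centroid: J = I_x + I_y = [255³/12 + 2×150×127.5²] + [255×40.54² + 2(150³/12 + 150×34.46²)] = 7596000 mm³.
Direct shear f_v = P/L_w = 596×10³ / 555 = 1074 N/mm (vertical).
Torsion M = P·e = 596×10³ × 160 = 95360000 N·mm.
Critical point at (x, y) = (109.5, 127.5) from centroid. f_tx = M·y/J = 1601 N/mm; f_ty = M·x/J = 1374 N/mm.
Resultant f_max = √[f_tx² + (f_v + f_ty)²] = √[1601² + (1074 + 1374)²] = 2925 N/mm.
Capacity per unit length: φr_n = 0.75 × 0.6 × 550 × (0.707 × 16) = 2800 N/mm.
2925 > 2800 → NOT adequate.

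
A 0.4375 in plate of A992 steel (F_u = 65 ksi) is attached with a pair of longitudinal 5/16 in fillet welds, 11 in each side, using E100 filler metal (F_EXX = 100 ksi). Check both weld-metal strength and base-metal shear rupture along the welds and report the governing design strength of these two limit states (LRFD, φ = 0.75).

t_e = 0.707 × 0.3125 = 0.2209 in; L = 22 in.
Weld metal: φR_n = 0.75 × 0.6 × 100 × 0.2209 × 22 = 218.7 kips.
Base metal (shear rupture): φR_n = 0.75 × 0.6 × 65 × 0.4375 × 22 = 281.5 kips.
Governing: weld metal.

φR_n ≈ 219 kips (weld metal governs)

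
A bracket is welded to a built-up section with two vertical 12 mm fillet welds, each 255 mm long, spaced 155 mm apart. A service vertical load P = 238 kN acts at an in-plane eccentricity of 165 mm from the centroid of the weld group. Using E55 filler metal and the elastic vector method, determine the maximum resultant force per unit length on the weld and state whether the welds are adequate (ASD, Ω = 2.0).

f_max ≈ 1310 N/mm; adequate

E55XX → F_EXX = 550 MPa.
Total weld length L_w = 510 mm. Treat welds as unit-width lines.
Polar moment about centroid: J = 2[d³/12 + d(b/2)²] = 2[255³/12 + 255×77.5²] = 5827000 mm³.
Direct shear f_v = P/L_w = 238×10³ / 510 = 466.7 N/mm (vertical).
Torsion M = P·e = 238×10³ × 165 = 39270000 N·mm.
Critical point at (x, y) = (77.5, 127.5) from centroid. f_tx = M·y/J = 859.3 N/mm; f_ty = M·x/J = 522.3 N/mm.
Resultant f_max = √[f_tx² + (f_v + f_ty)²] = √[859.3² + (466.7 + 522.3)²] = 1310 N/mm.
Capacity per unit length: r_n/Ω = (1/2.0) × 0.6 × 550 × (0.707 × 12) = 1400 N/mm.
1310 ≤ 1400 → adequate.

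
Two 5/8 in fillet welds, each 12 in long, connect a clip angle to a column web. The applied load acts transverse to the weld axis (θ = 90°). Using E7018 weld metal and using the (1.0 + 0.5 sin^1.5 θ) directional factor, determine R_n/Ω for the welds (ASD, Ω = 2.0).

R_n/Ω ≈ 334 kip

E70XX → F_EXX = 70 ksi.
t_e = 0.707 × 0.625 = 0.4419 in; A_we = 0.4419 × 24 = 10.6 in².
Directional factor: 1.0 + 0.5 sin^1.5(90°) = 1.5.
F_nw = 0.6 × 70 × 1.5 = 63 ksi.
R_n/Ω = (63 × 10.6) / 2.0 = 334.1 kip.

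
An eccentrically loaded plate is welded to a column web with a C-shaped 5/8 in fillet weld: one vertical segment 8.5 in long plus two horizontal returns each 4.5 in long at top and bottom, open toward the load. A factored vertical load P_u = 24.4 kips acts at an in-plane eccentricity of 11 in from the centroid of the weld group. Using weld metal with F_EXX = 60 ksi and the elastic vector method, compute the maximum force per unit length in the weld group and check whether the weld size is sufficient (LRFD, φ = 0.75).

f_max ≈ 6.73 kip/in; adequate

Total weld length L_w = 17.5 in. Treat welds as unit-width lines.
Centroid: x̄ = 2×4.5×2.25 / 17.5 = 1.157 in from the vertical weld.
Polar moment about centroid: J = I_x + I_y = [8.5³/12 + 2×4.5×4.25²] + [8.5×1.157² + 2(4.5³/12 + 4.5×1.093²)] = 251.1 in³.
Direct shear f_v = P/L_w = 24.4 / 17.5 = 1.394 kip/in (vertical).
Torsion M = P·e = 24.4 × 11 = 268.4 kip·in.
Critical point at (x, y) = (3.343, 4.25) from centroid. f_tx = M·y/J = 4.544 kip/in; f_ty = M·x/J = 3.574 kip/in.
Resultant f_max = √[f_tx² + (f_v + f_ty)²] = √[4.544² + (1.394 + 3.574)²] = 6.732 kip/in.
Capacity per unit length: φr_n = 0.75 × 0.6 × 60 × (0.707 × 0.625) = 11.93 kip/in.
6.732 ≤ 11.93 → adequate.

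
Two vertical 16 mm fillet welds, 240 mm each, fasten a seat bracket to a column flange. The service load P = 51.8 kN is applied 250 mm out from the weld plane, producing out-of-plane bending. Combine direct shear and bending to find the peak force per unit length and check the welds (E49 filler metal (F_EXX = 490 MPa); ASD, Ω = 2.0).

L_w = 2 × 240 = 480 mm; section modulus (unit throat) S = 2 × L²/6 = 19200 mm².
Direct shear f_v = P/L_w = 51.8×10³/480 = 107.9 N/mm.
Moment M = P × e = 51.8×10³ × 250 = 12950000 N·mm; bending f_b = M/S = 674.5 N/mm.
f_max = √(f_v² + f_b²) = √(107.9² + 674.5²) = 683.1 N/mm.
r_n/Ω = (1/2.0) × 0.6 × 490 × (0.707 × 16) = 1663 N/mm → adequate.

f_max ≈ 683 N/mm; adequate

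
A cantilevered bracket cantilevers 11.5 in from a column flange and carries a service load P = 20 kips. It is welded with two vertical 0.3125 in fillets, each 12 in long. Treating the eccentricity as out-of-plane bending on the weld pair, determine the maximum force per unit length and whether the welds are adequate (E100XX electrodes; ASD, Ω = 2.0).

f_max ≈ 4.86 kip/in; adequate

E100XX → F_EXX = 100 ksi.
L_w = 2 × 12 = 24 in; section modulus (unit throat) S = 2 × L²/6 = 48 in².
Direct shear f_v = P/L_w = 20/24 = 0.8333 kip/in.
Moment M = P × e = 20 × 11.5 = 230 kip·in; bending f_b = M/S = 4.792 kip/in.
f_max = √(f_v² + f_b²) = √(0.8333² + 4.792²) = 4.864 kip/in.
r_n/Ω = (1/2.0) × 0.6 × 100 × (0.707 × 0.3125) = 6.628 kip/in → adequate.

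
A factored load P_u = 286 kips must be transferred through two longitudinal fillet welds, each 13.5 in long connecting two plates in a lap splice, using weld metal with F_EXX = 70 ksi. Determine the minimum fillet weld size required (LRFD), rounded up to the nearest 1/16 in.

Total weld length L = 27 in.
Required throat t_e = P_u / (φ × 0.6 F_EXX × L) = 286 / (0.75 × 0.6 × 70 × 27) = 0.3363 in.
Required leg w = t_e / 0.707 = 0.4756 in → use 1/2 in.

w = 1/2 in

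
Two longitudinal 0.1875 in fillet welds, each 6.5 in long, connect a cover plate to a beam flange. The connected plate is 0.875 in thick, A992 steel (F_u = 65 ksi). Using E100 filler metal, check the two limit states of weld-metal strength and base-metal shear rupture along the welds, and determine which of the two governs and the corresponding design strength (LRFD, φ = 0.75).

E100XX → F_EXX = 100 ksi.
t_e = 0.707 × 0.1875 = 0.1326 in; L = 13 in.
Weld metal: φR_n = 0.75 × 0.6 × 100 × 0.1326 × 13 = 77.55 kips.
Base metal (shear rupture): φR_n = 0.75 × 0.6 × 65 × 0.875 × 13 = 332.7 kips.
Governing: weld metal.

φR_n ≈ 77.5 kips (weld metal governs)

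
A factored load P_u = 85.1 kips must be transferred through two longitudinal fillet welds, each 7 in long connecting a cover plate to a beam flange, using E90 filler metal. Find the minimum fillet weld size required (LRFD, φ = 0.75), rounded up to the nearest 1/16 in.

E90XX → F_EXX = 90 ksi.
Total weld length L = 14 in.
Required throat t_e = P_u / (φ × 0.6 F_EXX × L) = 85.1 / (0.75 × 0.6 × 90 × 14) = 0.1501 in.
Required leg w = t_e / 0.707 = 0.2123 in → use 1/4 in.

w = 1/4 in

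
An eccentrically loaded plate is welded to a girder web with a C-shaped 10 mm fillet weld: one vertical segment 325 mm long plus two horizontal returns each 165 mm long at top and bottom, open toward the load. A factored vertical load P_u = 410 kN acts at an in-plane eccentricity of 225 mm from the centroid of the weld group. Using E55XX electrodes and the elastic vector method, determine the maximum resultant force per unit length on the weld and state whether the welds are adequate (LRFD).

E55XX → F_EXX = 550 MPa.
Total weld length L_w = 655 mm. Treat welds as unit-width lines.
Centroid: x̄ = 2×165×82.5 / 655 = 41.56 mm from the vertical weld.
Polar moment about centroid: J = I_x + I_y = [325³/12 + 2×165×162.5²] + [325×41.56² + 2(165³/12 + 165×40.94²)] = 13440000 mm³.
Direct shear f_v = P/L_w = 410×10³ / 655 = 626 N/mm (vertical).
Torsion M = P·e = 410×10³ × 225 = 92250000 N·mm.
Critical point at (x, y) = (123.4, 162.5) from centroid. f_tx = M·y/J = 1116 N/mm; f_ty = M·x/J = 847.4 N/mm.
Resultant f_max = √[f_tx² + (f_v + f_ty)²] = √[1116² + (626 + 847.4)²] = 1848 N/mm.
Capacity per unit length: φr_n = 0.75 × 0.6 × 550 × (0.707 × 10) = 1750 N/mm.
1848 > 1750 → NOT adequate.

f_max ≈ 1850 N/mm; NOT adequate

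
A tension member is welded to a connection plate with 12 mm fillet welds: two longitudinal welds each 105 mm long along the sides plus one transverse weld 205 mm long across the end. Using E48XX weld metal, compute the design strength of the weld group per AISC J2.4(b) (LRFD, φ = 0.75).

φR_n ≈ 891 kN

E48XX → F_EXX = 480 MPa.
t_e = 0.707 × 12 = 8.484 mm.
R_nwl = 0.6 × 480 × 8.484 × 210 × 10⁻³ = 513.1 kN (longitudinal, 2 welds).
R_nwt = 0.6 × 480 × 8.484 × 205 × 10⁻³ = 500.9 kN (transverse, base value).
(i) R_nwl + R_nwt = 1014 kN; (ii) 0.85 R_nwl + 1.5 R_nwt = 1187 kN.
R_n = max = 1187 kN [governs: (ii)]; φR_n = 890.6 kN.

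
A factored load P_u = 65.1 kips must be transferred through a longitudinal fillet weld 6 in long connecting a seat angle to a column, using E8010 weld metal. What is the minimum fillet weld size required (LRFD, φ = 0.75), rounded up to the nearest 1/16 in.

E80XX → F_EXX = 80 ksi.
Total weld length L = 6 in.
Required throat t_e = P_u / (φ × 0.6 F_EXX × L) = 65.1 / (0.75 × 0.6 × 80 × 6) = 0.3014 in.
Required leg w = t_e / 0.707 = 0.4263 in → use 7/16 in.

w = 7/16 in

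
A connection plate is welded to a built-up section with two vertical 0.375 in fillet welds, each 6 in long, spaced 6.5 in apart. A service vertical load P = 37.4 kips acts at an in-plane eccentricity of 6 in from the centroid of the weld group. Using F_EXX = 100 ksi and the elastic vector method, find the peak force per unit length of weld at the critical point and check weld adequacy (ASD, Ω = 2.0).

f_max ≈ 8.65 kip/in; NOT adequate

Total weld length L_w = 12 in. Treat welds as unit-width lines.
Polar moment about centroid: J = 2[d³/12 + d(b/2)²] = 2[6³/12 + 6×3.25²] = 162.8 in³.
Direct shear f_v = P/L_w = 37.4 / 12 = 3.117 kip/in (vertical).
Torsion M = P·e = 37.4 × 6 = 224.4 kip·in.
Critical point at (x, y) = (3.25, 3) from centroid. f_tx = M·y/J = 4.136 kip/in; f_ty = M·x/J = 4.481 kip/in.
Resultant f_max = √[f_tx² + (f_v + f_ty)²] = √[4.136² + (3.117 + 4.481)²] = 8.651 kip/in.
Capacity per unit length: r_n/Ω = (1/2.0) × 0.6 × 100 × (0.707 × 0.375) = 7.954 kip/in.
8.651 > 7.954 → NOT adequate.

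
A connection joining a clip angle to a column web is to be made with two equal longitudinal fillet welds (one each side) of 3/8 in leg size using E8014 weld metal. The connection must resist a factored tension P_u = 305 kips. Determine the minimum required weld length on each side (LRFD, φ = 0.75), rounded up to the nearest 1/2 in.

E80XX → F_EXX = 80 ksi.
Throat t_e = 0.707 × 0.375 = 0.2651 in.
φr_n = 0.75 × 0.6 × 80 × 0.2651 = 9.544 kips/in.
L_req = P_u / φr_n = 305 / 9.544 = 31.96 in total.
Per side: 31.96 / 2 = 15.98 in.
Round up → use L = 16 in on each side.

L = 16 in on each side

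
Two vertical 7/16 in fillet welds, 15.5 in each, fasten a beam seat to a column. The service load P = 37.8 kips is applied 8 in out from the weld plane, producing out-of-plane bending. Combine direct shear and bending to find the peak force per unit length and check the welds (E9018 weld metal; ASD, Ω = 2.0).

E90XX → F_EXX = 90 ksi.
L_w = 2 × 15.5 = 31 in; section modulus (unit throat) S = 2 × L²/6 = 80.08 in².
Direct shear f_v = P/L_w = 37.8/31 = 1.219 kip/in.
Moment M = P × e = 37.8 × 8 = 302.4 kip·in; bending f_b = M/S = 3.776 kip/in.
f_max = √(f_v² + f_b²) = √(1.219² + 3.776²) = 3.968 kip/in.
r_n/Ω = (1/2.0) × 0.6 × 90 × (0.707 × 0.4375) = 8.351 kip/in → adequate.

f_max ≈ 3.97 kip/in; adequate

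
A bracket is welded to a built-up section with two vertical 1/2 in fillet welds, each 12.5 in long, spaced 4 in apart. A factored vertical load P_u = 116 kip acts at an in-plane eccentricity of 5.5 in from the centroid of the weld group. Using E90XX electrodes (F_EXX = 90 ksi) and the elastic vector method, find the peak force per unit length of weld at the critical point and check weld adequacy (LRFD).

Total weld length L_w = 25 in. Treat welds as unit-width lines.
Polar moment about centroid: J = 2[d³/12 + d(b/2)²] = 2[12.5³/12 + 12.5×2²] = 425.5 in³.
Direct shear f_v = P/L_w = 116 / 25 = 4.64 kip/in (vertical).
Torsion M = P·e = 116 × 5.5 = 638 kip·in.
Critical point at (x, y) = (2, 6.25) from centroid. f_tx = M·y/J = 9.371 kip/in; f_ty = M·x/J = 2.999 kip/in.
Resultant f_max = √[f_tx² + (f_v + f_ty)²] = √[9.371² + (4.64 + 2.999)²] = 12.09 kip/in.
Capacity per unit length: φr_n = 0.75 × 0.6 × 90 × (0.707 × 0.5) = 14.32 kip/in.
12.09 ≤ 14.32 → adequate.

f_max ≈ 12.1 kip/in; adequate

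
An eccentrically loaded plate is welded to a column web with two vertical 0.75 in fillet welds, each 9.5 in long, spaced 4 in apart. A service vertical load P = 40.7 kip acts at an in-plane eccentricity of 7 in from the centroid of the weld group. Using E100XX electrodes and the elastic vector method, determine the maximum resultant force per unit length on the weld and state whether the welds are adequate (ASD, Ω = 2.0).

f_max ≈ 7.79 kip/in; adequate

E100XX → F_EXX = 100 ksi.
Total weld length L_w = 19 in. Treat welds as unit-width lines.
Polar moment about centroid: J = 2[d³/12 + d(b/2)²] = 2[9.5³/12 + 9.5×2²] = 218.9 in³.
Direct shear f_v = P/L_w = 40.7 / 19 = 2.142 kip/in (vertical).
Torsion M = P·e = 40.7 × 7 = 284.9 kip·in.
Critical point at (x, y) = (2, 4.75) from centroid. f_tx = M·y/J = 6.182 kip/in; f_ty = M·x/J = 2.603 kip/in.
Resultant f_max = √[f_tx² + (f_v + f_ty)²] = √[6.182² + (2.142 + 2.603)²] = 7.793 kip/in.
Capacity per unit length: r_n/Ω = (1/2.0) × 0.6 × 100 × (0.707 × 0.75) = 15.91 kip/in.
7.793 ≤ 15.91 → adequate.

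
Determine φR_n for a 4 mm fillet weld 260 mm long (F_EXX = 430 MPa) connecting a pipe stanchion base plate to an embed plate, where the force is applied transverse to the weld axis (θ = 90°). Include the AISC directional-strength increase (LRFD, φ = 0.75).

φR_n ≈ 213 kN

t_e = 0.707 × 4 = 2.828 mm; A_we = 2.828 × 260 = 735.3 mm².
Directional factor: 1.0 + 0.5 sin^1.5(90°) = 1.5.
F_nw = 0.6 × 430 × 1.5 = 387 MPa.
φR_n = 0.75 × 387 × 735.3 × 10⁻³ = 213.4 kN.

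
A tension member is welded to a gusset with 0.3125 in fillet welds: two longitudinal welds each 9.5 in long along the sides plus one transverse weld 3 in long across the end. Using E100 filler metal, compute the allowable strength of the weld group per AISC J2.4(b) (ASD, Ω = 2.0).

R_n/Ω ≈ 146 kip

E100XX → F_EXX = 100 ksi.
t_e = 0.707 × 0.3125 = 0.2209 in.
R_nwl = 0.6 × 100 × 0.2209 × 19 = 251.9 kip (longitudinal, 2 welds).
R_nwt = 0.6 × 100 × 0.2209 × 3 = 39.77 kip (transverse, base value).
(i) R_nwl + R_nwt = 291.6 kip; (ii) 0.85 R_nwl + 1.5 R_nwt = 273.7 kip.
R_n = max = 291.6 kip [governs: (i)]; R_n/Ω = 145.8 kip.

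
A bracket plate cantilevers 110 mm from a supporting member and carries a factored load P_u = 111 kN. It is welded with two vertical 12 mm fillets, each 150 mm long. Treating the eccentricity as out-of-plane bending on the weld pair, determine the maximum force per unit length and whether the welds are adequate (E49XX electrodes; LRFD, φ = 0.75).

E49XX → F_EXX = 490 MPa.
L_w = 2 × 150 = 300 mm; section modulus (unit throat) S = 2 × L²/6 = 7500 mm².
Direct shear f_v = P/L_w = 111×10³/300 = 370 N/mm.
Moment M = P × e = 111×10³ × 110 = 12210000 N·mm; bending f_b = M/S = 1628 N/mm.
f_max = √(f_v² + f_b²) = √(370² + 1628²) = 1670 N/mm.
φr_n = 0.75 × 0.6 × 490 × (0.707 × 12) = 1871 N/mm → adequate.

f_max ≈ 1670 N/mm; adequate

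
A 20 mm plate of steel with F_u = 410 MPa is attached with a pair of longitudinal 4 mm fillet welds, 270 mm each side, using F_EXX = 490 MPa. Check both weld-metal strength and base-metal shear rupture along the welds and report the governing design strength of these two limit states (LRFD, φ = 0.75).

t_e = 0.707 × 4 = 2.828 mm; L = 540 mm.
Weld metal: φR_n = 0.75 × 0.6 × 490 × 2.828 × 540 × 10⁻³ = 336.7 kN.
Base metal (shear rupture): φR_n = 0.75 × 0.6 × 410 × 20 × 540 × 10⁻³ = 1993 kN.
Governing: weld metal.

φR_n ≈ 337 kN (weld metal governs)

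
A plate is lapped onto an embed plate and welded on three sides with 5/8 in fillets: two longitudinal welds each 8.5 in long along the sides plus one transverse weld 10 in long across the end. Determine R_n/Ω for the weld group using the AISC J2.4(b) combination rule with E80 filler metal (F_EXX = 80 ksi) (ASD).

t_e = 0.707 × 0.625 = 0.4419 in.
R_nwl = 0.6 × 80 × 0.4419 × 17 = 360.6 kips (longitudinal, 2 welds).
R_nwt = 0.6 × 80 × 0.4419 × 10 = 212.1 kips (transverse, base value).
(i) R_nwl + R_nwt = 572.7 kips; (ii) 0.85 R_nwl + 1.5 R_nwt = 624.6 kips.
R_n = max = 624.6 kips [governs: (ii)]; R_n/Ω = 312.3 kips.

R_n/Ω ≈ 312 kips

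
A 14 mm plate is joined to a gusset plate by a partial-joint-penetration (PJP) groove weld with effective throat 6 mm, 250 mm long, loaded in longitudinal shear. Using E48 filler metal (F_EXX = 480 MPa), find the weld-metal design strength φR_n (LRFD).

Effective throat (given) t_e = 6 mm.
A_we = 6 × 250 = 1500 mm².
F_nw = 0.6 F_EXX = 288 MPa.
φR_n = 0.75 × 288 × 1500 × 10⁻³ = 324 kN.

φR_n ≈ 324 kN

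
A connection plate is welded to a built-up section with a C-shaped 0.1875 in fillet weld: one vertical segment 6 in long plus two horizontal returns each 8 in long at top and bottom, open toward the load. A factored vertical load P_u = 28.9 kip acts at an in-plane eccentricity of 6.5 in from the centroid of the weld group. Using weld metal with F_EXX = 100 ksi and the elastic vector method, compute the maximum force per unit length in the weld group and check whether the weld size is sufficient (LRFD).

f_max ≈ 4.68 kip/in; adequate

Total weld length L_w = 22 in. Treat welds as unit-width lines.
Centroid: x̄ = 2×8×4 / 22 = 2.909 in from the vertical weld.
Polar moment about centroid: J = I_x + I_y = [6³/12 + 2×8×3²] + [6×2.909² + 2(8³/12 + 8×1.091²)] = 317.2 in³.
Direct shear f_v = P/L_w = 28.9 / 22 = 1.314 kip/in (vertical).
Torsion M = P·e = 28.9 × 6.5 = 187.85 kip·in.
Critical point at (x, y) = (5.091, 3) from centroid. f_tx = M·y/J = 1.777 kip/in; f_ty = M·x/J = 3.015 kip/in.
Resultant f_max = √[f_tx² + (f_v + f_ty)²] = √[1.777² + (1.314 + 3.015)²] = 4.679 kip/in.
Capacity per unit length: φr_n = 0.75 × 0.6 × 100 × (0.707 × 0.1875) = 5.965 kip/in.
4.679 ≤ 5.965 → adequate.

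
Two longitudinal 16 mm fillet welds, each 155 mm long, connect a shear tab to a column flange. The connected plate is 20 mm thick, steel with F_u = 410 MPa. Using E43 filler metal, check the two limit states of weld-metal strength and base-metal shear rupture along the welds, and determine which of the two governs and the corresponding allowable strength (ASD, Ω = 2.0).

E43XX → F_EXX = 430 MPa.
t_e = 0.707 × 16 = 11.31 mm; L = 310 mm.
Weld metal: R_n/Ω = (1/2.0) × 0.6 × 430 × 11.31 × 310 × 10⁻³ = 452.4 kN.
Base metal (shear rupture): R_n/Ω = (1/2.0) × 0.6 × 410 × 20 × 310 × 10⁻³ = 762.6 kN.
Governing: weld metal.

R_n/Ω ≈ 452 kN (weld metal governs)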